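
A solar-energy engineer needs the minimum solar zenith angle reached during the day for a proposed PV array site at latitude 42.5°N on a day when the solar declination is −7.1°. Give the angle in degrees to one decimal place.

49.6°

At local solar noon the hour angle is zero, so the zenith angle is |φ − δ| = |42.5° − (-7.1°)| = 49.6°.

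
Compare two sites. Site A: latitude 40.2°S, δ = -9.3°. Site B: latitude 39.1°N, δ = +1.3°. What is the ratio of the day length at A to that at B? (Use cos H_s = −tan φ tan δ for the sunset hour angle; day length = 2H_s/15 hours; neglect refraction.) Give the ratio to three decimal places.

1.076

A: H_s = arccos(−tan -40.2° · tan -9.3°) = 97.95°, so 2H_s/15 = 13.0600 h.
B: H_s = arccos(−tan 39.1° · tan 1.3°) = 91.06°, so 2H_s/15 = 12.1413 h.
Ratio A/B = 13.0600 / 12.1413 = 1.0757.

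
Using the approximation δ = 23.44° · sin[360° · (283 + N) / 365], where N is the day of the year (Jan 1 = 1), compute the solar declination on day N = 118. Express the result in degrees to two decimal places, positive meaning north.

360 × (283 + 118) / 365 = 395.507°; sin(395.507°) = 0.5808.
δ = 23.44 × 0.5808 = 13.614° ≈ +13.61°.

+13.61°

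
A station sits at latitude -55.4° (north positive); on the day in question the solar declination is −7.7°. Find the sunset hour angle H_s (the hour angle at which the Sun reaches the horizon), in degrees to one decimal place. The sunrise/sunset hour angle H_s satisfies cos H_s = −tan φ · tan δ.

101.3°

cos H_s = −tan(-55.4°) · tan(-7.7°) = -0.1960, so H_s = arccos(-0.1960) = 101.30°.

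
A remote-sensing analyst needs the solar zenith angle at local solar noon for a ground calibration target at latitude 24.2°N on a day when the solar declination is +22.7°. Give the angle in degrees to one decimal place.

1.5°

At local solar noon the hour angle is zero, so the zenith angle is |φ − δ| = |24.2° − (22.7°)| = 1.5°.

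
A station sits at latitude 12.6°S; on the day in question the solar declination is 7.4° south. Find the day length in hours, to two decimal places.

−tan φ tan δ = −(-0.2235)(-0.1299) = -0.0290; H_s = arccos(-0.0290) = 91.66°.
Day length = 2 H_s / 15° h⁻¹ = 183.32° / 15 = 12.221 h.

12.22 hours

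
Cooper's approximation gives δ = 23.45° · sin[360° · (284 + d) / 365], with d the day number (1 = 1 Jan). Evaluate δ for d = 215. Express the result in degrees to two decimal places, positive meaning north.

+17.38°

360 × (284 + 215) / 365 = 492.164°; sin(492.164°) = 0.7412.
δ = 23.45 × 0.7412 = 17.381° ≈ +17.38°.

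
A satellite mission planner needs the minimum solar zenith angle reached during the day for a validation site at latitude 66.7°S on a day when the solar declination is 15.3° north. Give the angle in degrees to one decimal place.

82.0°

At local solar noon the hour angle is zero, so the zenith angle is |φ − δ| = |-66.7° − (15.3°)| = 82.0°.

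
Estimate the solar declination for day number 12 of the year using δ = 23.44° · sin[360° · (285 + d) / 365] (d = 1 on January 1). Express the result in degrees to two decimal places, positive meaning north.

360 × (285 + 12) / 365 = 292.932°; sin(292.932°) = -0.9210.
δ = 23.44 × -0.9210 = -21.588° ≈ -21.59°.

-21.59°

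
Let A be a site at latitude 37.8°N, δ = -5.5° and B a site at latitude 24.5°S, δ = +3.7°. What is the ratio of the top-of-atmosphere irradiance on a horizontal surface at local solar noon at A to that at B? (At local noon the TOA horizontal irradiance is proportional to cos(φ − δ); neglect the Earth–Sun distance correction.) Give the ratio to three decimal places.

0.826

A: cos θ_z = cos(37.8° − (-5.5°)) = 0.7278.
B: cos θ_z = cos(-24.5° − (3.7°)) = 0.8813.
Ratio A/B = 0.7278 / 0.8813 = 0.8258.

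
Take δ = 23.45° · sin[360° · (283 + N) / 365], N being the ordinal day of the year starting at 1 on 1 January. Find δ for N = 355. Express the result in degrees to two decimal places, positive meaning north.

360 × (283 + 355) / 365 = 629.260°; sin(629.260°) = -0.9999.
δ = 23.45 × -0.9999 = -23.448° ≈ -23.45°.

-23.45°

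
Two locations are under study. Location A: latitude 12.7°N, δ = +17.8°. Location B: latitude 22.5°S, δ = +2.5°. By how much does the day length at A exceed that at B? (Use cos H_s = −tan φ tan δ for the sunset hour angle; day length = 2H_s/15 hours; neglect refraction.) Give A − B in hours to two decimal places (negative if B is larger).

+0.69 h

A: H_s = arccos(−tan 12.7° · tan 17.8°) = 94.15°, so 2H_s/15 = 12.5533 h.
B: H_s = arccos(−tan -22.5° · tan 2.5°) = 88.96°, so 2H_s/15 = 11.8613 h.
A − B = 12.5533 − 11.8613 = 0.6920 h.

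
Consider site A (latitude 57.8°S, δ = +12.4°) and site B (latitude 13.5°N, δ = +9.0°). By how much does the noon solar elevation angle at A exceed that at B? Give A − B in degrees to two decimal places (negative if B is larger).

-65.70°

A: 90° − |-57.8 − (12.4)| = 19.80°.
B: 90° − |13.5 − (9.0)| = 85.50°.
A − B = 19.80 − 85.50 = -65.70°.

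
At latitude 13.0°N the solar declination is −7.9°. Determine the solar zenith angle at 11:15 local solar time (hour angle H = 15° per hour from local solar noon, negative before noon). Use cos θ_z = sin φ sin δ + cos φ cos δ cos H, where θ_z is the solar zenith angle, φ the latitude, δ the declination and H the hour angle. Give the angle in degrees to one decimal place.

23.7°

Hour angle H = 15° × (11.25 − 12) = -11.25°.
cos θ_z = sin(13.0°) sin(-7.9°) + cos(13.0°) cos(-7.9°) cos(-11.25°) = -0.0309 + 0.9466 = 0.9157.
θ_z = arccos(0.9157) = 23.69°.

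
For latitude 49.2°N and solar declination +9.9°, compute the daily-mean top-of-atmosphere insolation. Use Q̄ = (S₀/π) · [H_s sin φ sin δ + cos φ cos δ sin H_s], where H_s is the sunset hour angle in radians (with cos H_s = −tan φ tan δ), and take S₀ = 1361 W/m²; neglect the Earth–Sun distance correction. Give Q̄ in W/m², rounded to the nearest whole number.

373 W/m²

−tan φ tan δ = −(1.1585)(0.1745) = -0.2022; H_s = arccos(-0.2022) = 101.67°. In radians, H_s = 1.7745.
H_s sin φ sin δ = 1.7745 × 0.7570 × 0.1719 = 0.2309.
cos φ cos δ sin H_s = 0.6534 × 0.9851 × 0.9793 = 0.6303.
Q̄ = (1361/π) × (0.2309 + 0.6303) = 433.22 × 0.8612 = 373.09 W/m².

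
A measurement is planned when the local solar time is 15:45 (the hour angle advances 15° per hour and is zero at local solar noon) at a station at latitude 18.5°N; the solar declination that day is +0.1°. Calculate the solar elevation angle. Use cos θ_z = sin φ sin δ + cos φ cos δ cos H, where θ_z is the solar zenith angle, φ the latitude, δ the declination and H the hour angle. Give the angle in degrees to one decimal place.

Hour angle H = 15° × (15.75 − 12) = 56.25°.
With φ = 18.5°, δ = 0.1°, H = 56.25°: sin φ sin δ = 0.0006, cos φ cos δ cos H = 0.5269, so cos θ_z = 0.5275.
θ_z = arccos(0.5275) = 58.16°, so the elevation is 90° − 58.16° = 31.84°.

31.8°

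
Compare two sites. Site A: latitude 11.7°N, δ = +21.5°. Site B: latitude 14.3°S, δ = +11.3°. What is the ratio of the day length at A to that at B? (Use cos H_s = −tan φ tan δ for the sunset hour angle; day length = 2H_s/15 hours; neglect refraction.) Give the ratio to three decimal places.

A: H_s = arccos(−tan 11.7° · tan 21.5°) = 94.68°, so 2H_s/15 = 12.6240 h.
B: H_s = arccos(−tan -14.3° · tan 11.3°) = 87.08°, so 2H_s/15 = 11.6107 h.
Ratio A/B = 12.6240 / 11.6107 = 1.0873.

1.087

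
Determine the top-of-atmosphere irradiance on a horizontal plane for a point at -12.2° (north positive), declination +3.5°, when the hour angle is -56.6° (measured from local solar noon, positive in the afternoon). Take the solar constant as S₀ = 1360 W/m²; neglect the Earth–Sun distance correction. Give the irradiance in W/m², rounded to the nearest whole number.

cos θ_z = sin(-12.2°) sin(3.5°) + cos(-12.2°) cos(3.5°) cos(-56.60°) = -0.0129 + 0.5370 = 0.5241.
Top-of-atmosphere irradiance = S₀ cos θ_z = 1360 × 0.5241 = 712.78 W/m².

713 W/m²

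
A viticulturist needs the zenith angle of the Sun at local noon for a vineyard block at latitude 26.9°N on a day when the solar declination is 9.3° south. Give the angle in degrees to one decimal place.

36.2°

At local solar noon the hour angle is zero, so the zenith angle is |φ − δ| = |26.9° − (-9.3°)| = 36.2°.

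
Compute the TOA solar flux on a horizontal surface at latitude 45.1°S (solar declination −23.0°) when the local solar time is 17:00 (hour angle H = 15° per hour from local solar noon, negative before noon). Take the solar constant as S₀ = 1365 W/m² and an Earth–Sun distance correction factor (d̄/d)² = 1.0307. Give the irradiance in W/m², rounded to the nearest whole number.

Hour angle H = 15° × (17 − 12) = 75.00°.
With φ = -45.1°, δ = -23.0°, H = 75.00°: sin φ sin δ = 0.2768, cos φ cos δ cos H = 0.1682, so cos θ_z = 0.4450.
Top-of-atmosphere irradiance = S₀ (d̄/d)² cos θ_z = 1365 × 1.0307 × 0.4450 = 626.07 W/m².

626 W/m²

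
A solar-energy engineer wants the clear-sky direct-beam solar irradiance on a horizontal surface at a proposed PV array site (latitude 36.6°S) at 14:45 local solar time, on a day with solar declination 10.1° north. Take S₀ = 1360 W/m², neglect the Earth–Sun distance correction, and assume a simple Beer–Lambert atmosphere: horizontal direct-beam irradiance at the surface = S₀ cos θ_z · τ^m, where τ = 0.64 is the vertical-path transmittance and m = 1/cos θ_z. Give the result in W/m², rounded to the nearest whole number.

Hour angle H = 15° × (14.75 − 12) = 41.25°.
With φ = -36.6°, δ = 10.1°, H = 41.25°: sin φ sin δ = -0.1046, cos φ cos δ cos H = 0.5942, so cos θ_z = 0.4896.
Air mass m = 1/cos θ_z = 1/0.4896 = 2.042; τ^m = 0.64^2.042 = 0.4020.
Surface direct beam = 1360 × 0.4896 × 0.4020 = 267.67 W/m².

268 W/m²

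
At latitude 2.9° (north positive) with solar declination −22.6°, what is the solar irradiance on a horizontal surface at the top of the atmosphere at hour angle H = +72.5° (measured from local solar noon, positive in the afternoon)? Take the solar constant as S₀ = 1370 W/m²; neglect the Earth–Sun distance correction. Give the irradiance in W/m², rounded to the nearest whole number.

cos θ_z = sin(2.9°) sin(-22.6°) + cos(2.9°) cos(-22.6°) cos(72.50°) = -0.0194 + 0.2773 = 0.2579.
Top-of-atmosphere irradiance = S₀ cos θ_z = 1370 × 0.2579 = 353.32 W/m².

353 W/m²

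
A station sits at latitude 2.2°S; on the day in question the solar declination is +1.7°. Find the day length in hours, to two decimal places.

The sunset hour angle satisfies cos H_s = −tan φ tan δ = 0.0011, giving H_s = 89.94°.
Day length = 2 H_s / 15° h⁻¹ = 179.88° / 15 = 11.992 h.

11.99 hours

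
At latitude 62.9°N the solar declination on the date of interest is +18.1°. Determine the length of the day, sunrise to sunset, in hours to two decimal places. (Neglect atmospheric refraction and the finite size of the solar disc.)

17.29 hours

−tan φ tan δ = −(1.9542)(0.3269) = -0.6388; H_s = arccos(-0.6388) = 129.70°.
Day length = 2 H_s / 15° h⁻¹ = 259.40° / 15 = 17.293 h.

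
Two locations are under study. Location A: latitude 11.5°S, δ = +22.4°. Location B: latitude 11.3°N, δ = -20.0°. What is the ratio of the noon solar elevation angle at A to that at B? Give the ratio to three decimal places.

0.956

A: 90° − |-11.5 − (22.4)| = 56.10°.
B: 90° − |11.3 − (-20.0)| = 58.70°.
Ratio A/B = 56.1000 / 58.7000 = 0.9557.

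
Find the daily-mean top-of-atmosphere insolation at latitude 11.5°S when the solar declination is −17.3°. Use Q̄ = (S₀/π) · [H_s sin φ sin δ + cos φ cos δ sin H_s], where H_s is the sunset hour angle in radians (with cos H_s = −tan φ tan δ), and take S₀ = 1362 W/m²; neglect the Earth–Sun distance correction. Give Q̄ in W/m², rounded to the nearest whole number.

447 W/m²

cos H_s = −tan(-11.5°) · tan(-17.3°) = -0.0634, so H_s = arccos(-0.0634) = 93.63°. In radians, H_s = 1.6342.
H_s sin φ sin δ = 1.6342 × -0.1994 × -0.2974 = 0.0969.
cos φ cos δ sin H_s = 0.9799 × 0.9548 × 0.9980 = 0.9337.
Q̄ = (1362/π) × (0.0969 + 0.9337) = 433.54 × 1.0306 = 446.81 W/m².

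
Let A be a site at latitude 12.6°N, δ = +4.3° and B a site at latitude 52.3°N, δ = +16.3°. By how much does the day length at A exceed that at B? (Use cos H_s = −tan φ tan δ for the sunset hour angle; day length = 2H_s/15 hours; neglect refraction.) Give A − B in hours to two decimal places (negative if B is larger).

-2.84 h

A: H_s = arccos(−tan 12.6° · tan 4.3°) = 90.96°, so 2H_s/15 = 12.1280 h.
B: H_s = arccos(−tan 52.3° · tan 16.3°) = 112.23°, so 2H_s/15 = 14.9640 h.
A − B = 12.1280 − 14.9640 = -2.8360 h.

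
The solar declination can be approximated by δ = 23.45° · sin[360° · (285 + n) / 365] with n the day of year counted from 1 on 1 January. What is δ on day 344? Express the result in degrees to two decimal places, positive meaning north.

360 × (285 + 344) / 365 = 620.384°; sin(620.384°) = -0.9859.
δ = 23.45 × -0.9859 = -23.119° ≈ -23.12°.

-23.12°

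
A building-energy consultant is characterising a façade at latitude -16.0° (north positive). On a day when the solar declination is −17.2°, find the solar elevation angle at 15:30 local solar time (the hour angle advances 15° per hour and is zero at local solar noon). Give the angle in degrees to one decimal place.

39.8°

Hour angle H = 15° × (15.5 − 12) = 52.50°.
cos θ_z = sin φ sin δ + cos φ cos δ cos H = (-0.2756)(-0.2957) + (0.9613)(0.9553)(0.6088) = 0.6406.
θ_z = arccos(0.6406) = 50.16°, so the elevation is 90° − 50.16° = 39.84°.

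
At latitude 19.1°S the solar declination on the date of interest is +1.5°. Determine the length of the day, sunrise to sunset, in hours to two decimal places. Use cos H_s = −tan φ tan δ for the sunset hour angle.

11.93 hours

cos H_s = −tan(-19.1°) · tan(1.5°) = 0.0091, so H_s = arccos(0.0091) = 89.48°.
Day length = 2 H_s / 15° h⁻¹ = 178.96° / 15 = 11.931 h.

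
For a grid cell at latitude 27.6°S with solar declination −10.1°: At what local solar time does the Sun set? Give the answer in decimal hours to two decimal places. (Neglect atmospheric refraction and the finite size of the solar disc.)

18.36 h

−tan φ tan δ = −(-0.5228)(-0.1781) = -0.0931; H_s = arccos(-0.0931) = 95.34°.
Sunset is at 12 + H_s/15 = 12 + 6.356 = 18.356 h local solar time.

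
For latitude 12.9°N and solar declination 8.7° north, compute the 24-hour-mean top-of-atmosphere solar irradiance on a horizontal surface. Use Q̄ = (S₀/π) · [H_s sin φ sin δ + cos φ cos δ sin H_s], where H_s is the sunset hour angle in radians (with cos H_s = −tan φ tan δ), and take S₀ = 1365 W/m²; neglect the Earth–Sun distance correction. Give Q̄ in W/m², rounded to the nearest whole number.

cos H_s = −tan(12.9°) · tan(8.7°) = -0.0350, so H_s = arccos(-0.0350) = 92.01°. In radians, H_s = 1.6059.
H_s sin φ sin δ = 1.6059 × 0.2233 × 0.1513 = 0.0543.
cos φ cos δ sin H_s = 0.9748 × 0.9885 × 0.9994 = 0.9630.
Q̄ = (1365/π) × (0.0543 + 0.9630) = 434.49 × 1.0173 = 442.01 W/m².

442 W/m²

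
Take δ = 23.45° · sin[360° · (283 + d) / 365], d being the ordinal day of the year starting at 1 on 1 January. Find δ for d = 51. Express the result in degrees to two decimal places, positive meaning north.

360 × (283 + 51) / 365 = 329.425°; sin(329.425°) = -0.5087.
δ = 23.45 × -0.5087 = -11.929° ≈ -11.93°.

-11.93°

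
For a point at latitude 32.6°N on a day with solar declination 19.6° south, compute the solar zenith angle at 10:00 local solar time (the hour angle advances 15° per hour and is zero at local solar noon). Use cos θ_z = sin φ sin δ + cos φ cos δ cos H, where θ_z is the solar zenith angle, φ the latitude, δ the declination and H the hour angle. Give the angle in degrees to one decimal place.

Hour angle H = 15° × (10 − 12) = -30.00°.
cos θ_z = sin(32.6°) sin(-19.6°) + cos(32.6°) cos(-19.6°) cos(-30.00°) = -0.1807 + 0.6873 = 0.5066.
θ_z = arccos(0.5066) = 59.56°.

59.6°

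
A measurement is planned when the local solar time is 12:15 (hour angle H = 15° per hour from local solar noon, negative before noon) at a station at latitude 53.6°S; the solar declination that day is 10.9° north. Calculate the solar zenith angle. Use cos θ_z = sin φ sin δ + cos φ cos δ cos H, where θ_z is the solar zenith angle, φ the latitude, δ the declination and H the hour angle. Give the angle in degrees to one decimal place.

64.6°

Hour angle H = 15° × (12.25 − 12) = 3.75°.
cos θ_z = sin(-53.6°) sin(10.9°) + cos(-53.6°) cos(10.9°) cos(3.75°) = -0.1522 + 0.5815 = 0.4293.
θ_z = arccos(0.4293) = 64.58°.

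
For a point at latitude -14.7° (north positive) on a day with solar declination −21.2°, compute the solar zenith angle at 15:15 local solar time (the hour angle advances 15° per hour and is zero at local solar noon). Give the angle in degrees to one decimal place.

Hour angle H = 15° × (15.25 − 12) = 48.75°.
cos θ_z = sin φ sin δ + cos φ cos δ cos H = (-0.2538)(-0.3616) + (0.9673)(0.9323)(0.6593) = 0.6863.
θ_z = arccos(0.6863) = 46.66°.

46.7°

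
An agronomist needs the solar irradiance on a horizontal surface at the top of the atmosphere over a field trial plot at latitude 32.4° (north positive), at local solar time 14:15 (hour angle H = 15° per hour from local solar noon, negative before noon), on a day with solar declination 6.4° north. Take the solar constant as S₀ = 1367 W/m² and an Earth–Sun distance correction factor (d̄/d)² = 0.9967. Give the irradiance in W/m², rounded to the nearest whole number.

1032 W/m²

Hour angle H = 15° × (14.25 − 12) = 33.75°.
cos θ_z = sin(32.4°) sin(6.4°) + cos(32.4°) cos(6.4°) cos(33.75°) = 0.0597 + 0.6977 = 0.7574.
Top-of-atmosphere irradiance = S₀ (d̄/d)² cos θ_z = 1367 × 0.9967 × 0.7574 = 1031.95 W/m².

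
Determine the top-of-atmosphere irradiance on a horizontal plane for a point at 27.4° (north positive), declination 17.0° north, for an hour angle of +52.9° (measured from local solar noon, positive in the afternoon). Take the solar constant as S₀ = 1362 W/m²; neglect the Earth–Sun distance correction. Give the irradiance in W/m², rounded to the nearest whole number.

With φ = 27.4°, δ = 17.0°, H = 52.90°: sin φ sin δ = 0.1345, cos φ cos δ cos H = 0.5121, so cos θ_z = 0.6466.
Top-of-atmosphere irradiance = S₀ cos θ_z = 1362 × 0.6466 = 880.67 W/m².

881 W/m²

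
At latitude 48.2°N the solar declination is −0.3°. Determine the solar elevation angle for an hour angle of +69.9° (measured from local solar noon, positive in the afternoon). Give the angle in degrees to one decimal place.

cos θ_z = sin φ sin δ + cos φ cos δ cos H = (0.7455)(-0.0052) + (0.6665)(1.0000)(0.3437) = 0.2252.
θ_z = arccos(0.2252) = 76.99°, so the elevation is 90° − 76.99° = 13.01°.

13.0°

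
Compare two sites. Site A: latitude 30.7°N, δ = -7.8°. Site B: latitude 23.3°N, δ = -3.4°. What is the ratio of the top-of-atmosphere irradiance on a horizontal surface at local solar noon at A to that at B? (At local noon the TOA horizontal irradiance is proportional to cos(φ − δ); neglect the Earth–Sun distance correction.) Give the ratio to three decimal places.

A: cos θ_z = cos(30.7° − (-7.8°)) = 0.7826.
B: cos θ_z = cos(23.3° − (-3.4°)) = 0.8934.
Ratio A/B = 0.7826 / 0.8934 = 0.8760.

0.876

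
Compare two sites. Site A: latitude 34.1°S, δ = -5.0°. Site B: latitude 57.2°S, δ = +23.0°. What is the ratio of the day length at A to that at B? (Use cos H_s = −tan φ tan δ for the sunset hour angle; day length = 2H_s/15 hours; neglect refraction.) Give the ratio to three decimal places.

1.914

A: H_s = arccos(−tan -34.1° · tan -5.0°) = 93.40°, so 2H_s/15 = 12.4533 h.
B: H_s = arccos(−tan -57.2° · tan 23.0°) = 48.80°, so 2H_s/15 = 6.5067 h.
Ratio A/B = 12.4533 / 6.5067 = 1.9139.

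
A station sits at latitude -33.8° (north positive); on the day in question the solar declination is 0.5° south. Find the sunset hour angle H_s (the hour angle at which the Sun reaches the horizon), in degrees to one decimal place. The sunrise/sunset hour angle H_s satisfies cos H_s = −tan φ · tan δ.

90.3°

−tan φ tan δ = −(-0.6694)(-0.0087) = -0.0058; H_s = arccos(-0.0058) = 90.33°.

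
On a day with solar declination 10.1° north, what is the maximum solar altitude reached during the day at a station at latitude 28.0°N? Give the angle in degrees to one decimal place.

72.1°

At local solar noon the hour angle is zero, so the elevation is 90° − |φ − δ| = 90° − |28.0° − (10.1°)| = 90° − 17.9° = 72.1°.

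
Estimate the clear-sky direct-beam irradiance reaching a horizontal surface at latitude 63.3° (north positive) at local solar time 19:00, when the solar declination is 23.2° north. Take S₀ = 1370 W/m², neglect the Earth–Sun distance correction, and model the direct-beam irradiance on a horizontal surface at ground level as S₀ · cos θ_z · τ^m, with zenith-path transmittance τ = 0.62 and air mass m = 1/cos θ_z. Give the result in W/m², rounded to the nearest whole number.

Hour angle H = 15° × (19 − 12) = 105.00°.
cos θ_z = sin(63.3°) sin(23.2°) + cos(63.3°) cos(23.2°) cos(105.00°) = 0.3519 + -0.1069 = 0.2450.
Air mass m = 1/cos θ_z = 1/0.2450 = 4.082; τ^m = 0.62^4.082 = 0.1421.
Surface direct beam = 1370 × 0.2450 × 0.1421 = 47.70 W/m².

48 W/m²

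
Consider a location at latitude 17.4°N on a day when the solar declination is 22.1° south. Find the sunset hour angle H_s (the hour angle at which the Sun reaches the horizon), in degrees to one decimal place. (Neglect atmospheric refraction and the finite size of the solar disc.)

82.7°

The sunset hour angle satisfies cos H_s = −tan φ tan δ = 0.1273, giving H_s = 82.69°.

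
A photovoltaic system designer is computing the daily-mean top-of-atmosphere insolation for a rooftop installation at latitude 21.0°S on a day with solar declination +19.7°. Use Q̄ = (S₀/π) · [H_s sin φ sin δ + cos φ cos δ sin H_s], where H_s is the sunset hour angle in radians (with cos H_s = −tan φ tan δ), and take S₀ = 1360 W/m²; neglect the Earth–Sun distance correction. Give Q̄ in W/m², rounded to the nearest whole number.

−tan φ tan δ = −(-0.3839)(0.3581) = 0.1375; H_s = arccos(0.1375) = 82.10°. In radians, H_s = 1.4329.
H_s sin φ sin δ = 1.4329 × -0.3584 × 0.3371 = -0.1731.
cos φ cos δ sin H_s = 0.9336 × 0.9415 × 0.9905 = 0.8706.
Q̄ = (1360/π) × (-0.1731 + 0.8706) = 432.90 × 0.6975 = 301.95 W/m².

302 W/m²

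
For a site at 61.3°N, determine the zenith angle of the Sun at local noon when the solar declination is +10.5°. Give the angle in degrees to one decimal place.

At local solar noon the hour angle is zero, so the zenith angle is |φ − δ| = |61.3° − (10.5°)| = 50.8°.

50.8°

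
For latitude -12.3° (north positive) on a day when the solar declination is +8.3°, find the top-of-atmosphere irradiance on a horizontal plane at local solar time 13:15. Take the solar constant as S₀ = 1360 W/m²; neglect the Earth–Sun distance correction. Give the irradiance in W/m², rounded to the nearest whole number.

Hour angle H = 15° × (13.25 − 12) = 18.75°.
With φ = -12.3°, δ = 8.3°, H = 18.75°: sin φ sin δ = -0.0308, cos φ cos δ cos H = 0.9155, so cos θ_z = 0.8847.
Top-of-atmosphere irradiance = S₀ cos θ_z = 1360 × 0.8847 = 1203.19 W/m².

1203 W/m²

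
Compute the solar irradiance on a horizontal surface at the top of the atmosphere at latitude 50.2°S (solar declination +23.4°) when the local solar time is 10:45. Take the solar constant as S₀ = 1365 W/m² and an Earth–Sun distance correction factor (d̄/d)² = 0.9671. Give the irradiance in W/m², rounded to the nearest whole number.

Hour angle H = 15° × (10.75 − 12) = -18.75°.
cos θ_z = sin φ sin δ + cos φ cos δ cos H = (-0.7683)(0.3971) + (0.6401)(0.9178)(0.9469) = 0.2512.
Top-of-atmosphere irradiance = S₀ (d̄/d)² cos θ_z = 1365 × 0.9671 × 0.2512 = 331.61 W/m².

332 W/m²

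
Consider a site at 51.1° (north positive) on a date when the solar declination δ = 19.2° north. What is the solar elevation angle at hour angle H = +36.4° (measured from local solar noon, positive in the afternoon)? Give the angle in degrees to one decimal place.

47.2°

cos θ_z = sin(51.1°) sin(19.2°) + cos(51.1°) cos(19.2°) cos(36.40°) = 0.2559 + 0.4773 = 0.7332.
θ_z = arccos(0.7332) = 42.84°, so the elevation is 90° − 42.84° = 47.16°.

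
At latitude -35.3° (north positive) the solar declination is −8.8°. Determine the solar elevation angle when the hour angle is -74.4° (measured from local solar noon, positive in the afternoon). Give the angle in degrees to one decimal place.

17.8°

cos θ_z = sin φ sin δ + cos φ cos δ cos H = (-0.5779)(-0.1530) + (0.8161)(0.9882)(0.2689) = 0.3053.
θ_z = arccos(0.3053) = 72.22°, so the elevation is 90° − 72.22° = 17.78°.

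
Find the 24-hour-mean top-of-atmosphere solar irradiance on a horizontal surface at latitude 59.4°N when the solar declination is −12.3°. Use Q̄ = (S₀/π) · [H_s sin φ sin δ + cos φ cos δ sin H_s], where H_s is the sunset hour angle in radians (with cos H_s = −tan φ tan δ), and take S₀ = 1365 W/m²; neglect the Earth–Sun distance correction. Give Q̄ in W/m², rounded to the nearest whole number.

106 W/m²

The sunset hour angle satisfies cos H_s = −tan φ tan δ = 0.3687, giving H_s = 68.36°. In radians, H_s = 1.1931.
H_s sin φ sin δ = 1.1931 × 0.8607 × -0.2130 = -0.2187.
cos φ cos δ sin H_s = 0.5090 × 0.9770 × 0.9295 = 0.4622.
Q̄ = (1365/π) × (-0.2187 + 0.4622) = 434.49 × 0.2435 = 105.80 W/m².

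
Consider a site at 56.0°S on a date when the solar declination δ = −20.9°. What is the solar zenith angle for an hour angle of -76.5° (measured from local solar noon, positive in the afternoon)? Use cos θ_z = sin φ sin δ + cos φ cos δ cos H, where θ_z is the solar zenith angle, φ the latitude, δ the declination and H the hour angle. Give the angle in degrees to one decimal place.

cos θ_z = sin φ sin δ + cos φ cos δ cos H = (-0.8290)(-0.3567) + (0.5592)(0.9342)(0.2334) = 0.4176.
θ_z = arccos(0.4176) = 65.32°.

65.3°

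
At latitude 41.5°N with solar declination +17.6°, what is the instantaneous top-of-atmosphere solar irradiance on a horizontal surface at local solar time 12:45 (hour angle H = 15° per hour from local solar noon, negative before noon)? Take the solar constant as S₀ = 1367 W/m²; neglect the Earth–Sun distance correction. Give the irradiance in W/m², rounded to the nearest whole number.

Hour angle H = 15° × (12.75 − 12) = 11.25°.
cos θ_z = sin φ sin δ + cos φ cos δ cos H = (0.6626)(0.3024) + (0.7490)(0.9532)(0.9808) = 0.9006.
Top-of-atmosphere irradiance = S₀ cos θ_z = 1367 × 0.9006 = 1231.12 W/m².

1231 W/m²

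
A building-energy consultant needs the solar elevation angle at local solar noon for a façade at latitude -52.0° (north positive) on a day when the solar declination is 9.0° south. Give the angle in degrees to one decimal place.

At local solar noon the hour angle is zero, so the elevation is 90° − |φ − δ| = 90° − |-52.0° − (-9.0°)| = 90° − 43.0° = 47.0°.

47.0°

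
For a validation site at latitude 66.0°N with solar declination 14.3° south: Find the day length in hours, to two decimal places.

−tan φ tan δ = −(2.2460)(-0.2549) = 0.5725; H_s = arccos(0.5725) = 55.08°.
Day length = 2 H_s / 15° h⁻¹ = 110.16° / 15 = 7.344 h.

7.34 hours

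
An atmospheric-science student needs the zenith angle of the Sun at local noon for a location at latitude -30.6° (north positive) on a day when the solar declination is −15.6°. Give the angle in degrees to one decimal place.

At local solar noon the hour angle is zero, so the zenith angle is |φ − δ| = |-30.6° − (-15.6°)| = 15.0°.

15.0°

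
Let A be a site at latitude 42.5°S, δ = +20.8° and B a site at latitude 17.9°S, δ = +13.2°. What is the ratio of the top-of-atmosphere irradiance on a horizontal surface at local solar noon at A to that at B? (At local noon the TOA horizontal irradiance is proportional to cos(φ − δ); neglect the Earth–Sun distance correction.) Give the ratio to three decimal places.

A: cos θ_z = cos(-42.5° − (20.8°)) = 0.4493.
B: cos θ_z = cos(-17.9° − (13.2°)) = 0.8563.
Ratio A/B = 0.4493 / 0.8563 = 0.5247.

0.525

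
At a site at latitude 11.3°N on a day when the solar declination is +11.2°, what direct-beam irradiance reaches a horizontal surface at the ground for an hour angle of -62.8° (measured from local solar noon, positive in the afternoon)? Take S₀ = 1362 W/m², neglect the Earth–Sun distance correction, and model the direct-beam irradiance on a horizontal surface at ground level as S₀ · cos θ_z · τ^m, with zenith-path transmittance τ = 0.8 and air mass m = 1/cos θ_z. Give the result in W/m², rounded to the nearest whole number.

cos θ_z = sin(11.3°) sin(11.2°) + cos(11.3°) cos(11.2°) cos(-62.80°) = 0.0381 + 0.4397 = 0.4778.
Air mass m = 1/cos θ_z = 1/0.4778 = 2.093; τ^m = 0.8^2.093 = 0.6269.
Surface direct beam = 1362 × 0.4778 × 0.6269 = 407.96 W/m².

408 W/m²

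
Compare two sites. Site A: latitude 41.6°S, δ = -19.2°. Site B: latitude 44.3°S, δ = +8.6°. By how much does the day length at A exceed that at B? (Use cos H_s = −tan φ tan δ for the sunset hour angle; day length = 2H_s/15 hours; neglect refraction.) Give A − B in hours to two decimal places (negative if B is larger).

A: H_s = arccos(−tan -41.6° · tan -19.2°) = 108.01°, so 2H_s/15 = 14.4013 h.
B: H_s = arccos(−tan -44.3° · tan 8.6°) = 81.51°, so 2H_s/15 = 10.8680 h.
A − B = 14.4013 − 10.8680 = 3.5333 h.

+3.53 h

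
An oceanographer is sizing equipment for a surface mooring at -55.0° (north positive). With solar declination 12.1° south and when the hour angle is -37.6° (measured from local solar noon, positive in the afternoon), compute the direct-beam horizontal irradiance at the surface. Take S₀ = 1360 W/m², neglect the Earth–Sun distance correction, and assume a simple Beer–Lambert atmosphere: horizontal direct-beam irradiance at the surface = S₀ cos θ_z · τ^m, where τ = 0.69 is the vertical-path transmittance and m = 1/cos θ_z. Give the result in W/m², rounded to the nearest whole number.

459 W/m²

cos θ_z = sin(-55.0°) sin(-12.1°) + cos(-55.0°) cos(-12.1°) cos(-37.60°) = 0.1717 + 0.4443 = 0.6160.
Air mass m = 1/cos θ_z = 1/0.6160 = 1.623; τ^m = 0.69^1.623 = 0.5476.
Surface direct beam = 1360 × 0.6160 × 0.5476 = 458.76 W/m².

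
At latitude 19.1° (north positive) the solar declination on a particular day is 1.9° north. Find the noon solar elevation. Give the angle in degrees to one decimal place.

At local solar noon the hour angle is zero, so the elevation is 90° − |φ − δ| = 90° − |19.1° − (1.9°)| = 90° − 17.2° = 72.8°.

72.8°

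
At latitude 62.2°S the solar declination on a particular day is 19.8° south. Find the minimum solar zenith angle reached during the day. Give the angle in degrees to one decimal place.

42.4°

At local solar noon the hour angle is zero, so the zenith angle is |φ − δ| = |-62.2° − (-19.8°)| = 42.4°.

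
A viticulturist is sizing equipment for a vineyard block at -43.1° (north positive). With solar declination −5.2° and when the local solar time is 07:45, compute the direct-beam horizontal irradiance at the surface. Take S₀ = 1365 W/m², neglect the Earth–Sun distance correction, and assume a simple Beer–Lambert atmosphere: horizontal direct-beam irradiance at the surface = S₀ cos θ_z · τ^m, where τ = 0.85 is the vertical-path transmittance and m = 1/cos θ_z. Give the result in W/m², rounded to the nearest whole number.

Hour angle H = 15° × (7.75 − 12) = -63.75°.
cos θ_z = sin φ sin δ + cos φ cos δ cos H = (-0.6833)(-0.0906) + (0.7302)(0.9959)(0.4423) = 0.3836.
Air mass m = 1/cos θ_z = 1/0.3836 = 2.607; τ^m = 0.85^2.607 = 0.6546.
Surface direct beam = 1365 × 0.3836 × 0.6546 = 342.76 W/m².

343 W/m²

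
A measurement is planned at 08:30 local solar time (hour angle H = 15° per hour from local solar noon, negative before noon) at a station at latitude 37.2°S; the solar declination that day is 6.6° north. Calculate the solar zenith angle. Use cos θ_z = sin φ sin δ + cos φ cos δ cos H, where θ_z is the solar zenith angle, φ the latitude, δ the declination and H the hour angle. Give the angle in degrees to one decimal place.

65.7°

Hour angle H = 15° × (8.5 − 12) = -52.50°.
cos θ_z = sin φ sin δ + cos φ cos δ cos H = (-0.6046)(0.1149) + (0.7965)(0.9934)(0.6088) = 0.4122.
θ_z = arccos(0.4122) = 65.66°.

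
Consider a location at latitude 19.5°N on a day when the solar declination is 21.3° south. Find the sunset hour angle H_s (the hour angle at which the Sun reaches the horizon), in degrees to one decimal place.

−tan φ tan δ = −(0.3541)(-0.3899) = 0.1381; H_s = arccos(0.1381) = 82.06°.

82.1°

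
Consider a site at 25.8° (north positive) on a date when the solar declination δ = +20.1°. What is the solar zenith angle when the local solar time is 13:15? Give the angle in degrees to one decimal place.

18.2°

Hour angle H = 15° × (13.25 − 12) = 18.75°.
With φ = 25.8°, δ = 20.1°, H = 18.75°: sin φ sin δ = 0.1496, cos φ cos δ cos H = 0.8006, so cos θ_z = 0.9502.
θ_z = arccos(0.9502) = 18.16°.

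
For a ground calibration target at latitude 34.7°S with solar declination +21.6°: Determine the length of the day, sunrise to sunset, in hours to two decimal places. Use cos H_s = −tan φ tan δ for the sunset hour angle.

The sunset hour angle satisfies cos H_s = −tan φ tan δ = 0.2742, giving H_s = 74.09°.
Day length = 2 H_s / 15° h⁻¹ = 148.18° / 15 = 9.879 h.

9.88 hours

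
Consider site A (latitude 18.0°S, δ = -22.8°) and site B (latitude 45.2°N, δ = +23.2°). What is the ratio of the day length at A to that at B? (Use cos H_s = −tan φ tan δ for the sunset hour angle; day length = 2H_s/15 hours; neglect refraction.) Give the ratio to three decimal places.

0.847

A: H_s = arccos(−tan -18.0° · tan -22.8°) = 97.85°, so 2H_s/15 = 13.0467 h.
B: H_s = arccos(−tan 45.2° · tan 23.2°) = 115.57°, so 2H_s/15 = 15.4093 h.
Ratio A/B = 13.0467 / 15.4093 = 0.8467.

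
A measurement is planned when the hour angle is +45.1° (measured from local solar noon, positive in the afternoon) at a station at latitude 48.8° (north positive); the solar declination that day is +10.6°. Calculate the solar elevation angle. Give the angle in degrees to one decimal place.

36.5°

cos θ_z = sin(48.8°) sin(10.6°) + cos(48.8°) cos(10.6°) cos(45.10°) = 0.1384 + 0.4570 = 0.5954.
θ_z = arccos(0.5954) = 53.46°, so the elevation is 90° − 53.46° = 36.54°.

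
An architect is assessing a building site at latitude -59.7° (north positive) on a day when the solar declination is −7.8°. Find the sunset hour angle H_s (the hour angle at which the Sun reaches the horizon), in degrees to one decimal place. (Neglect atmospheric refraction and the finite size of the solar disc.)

cos H_s = −tan(-59.7°) · tan(-7.8°) = -0.2344, so H_s = arccos(-0.2344) = 103.56°.

103.6°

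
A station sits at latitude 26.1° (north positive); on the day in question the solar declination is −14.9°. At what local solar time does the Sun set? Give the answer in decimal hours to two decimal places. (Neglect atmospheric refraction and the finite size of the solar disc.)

cos H_s = −tan(26.1°) · tan(-14.9°) = 0.1304, so H_s = arccos(0.1304) = 82.51°.
Sunset is at 12 + H_s/15 = 12 + 5.501 = 17.501 h local solar time.

17.50 h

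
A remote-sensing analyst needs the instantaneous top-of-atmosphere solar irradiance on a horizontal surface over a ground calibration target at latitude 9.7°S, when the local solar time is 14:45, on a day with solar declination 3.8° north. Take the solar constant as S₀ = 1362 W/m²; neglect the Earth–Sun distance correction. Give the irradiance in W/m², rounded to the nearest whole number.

992 W/m²

Hour angle H = 15° × (14.75 − 12) = 41.25°.
With φ = -9.7°, δ = 3.8°, H = 41.25°: sin φ sin δ = -0.0112, cos φ cos δ cos H = 0.7395, so cos θ_z = 0.7283.
Top-of-atmosphere irradiance = S₀ cos θ_z = 1362 × 0.7283 = 991.94 W/m².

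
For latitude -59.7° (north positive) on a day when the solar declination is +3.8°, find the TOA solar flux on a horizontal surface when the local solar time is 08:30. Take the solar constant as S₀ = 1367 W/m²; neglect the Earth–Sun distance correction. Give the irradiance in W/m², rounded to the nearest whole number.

341 W/m²

Hour angle H = 15° × (8.5 − 12) = -52.50°.
cos θ_z = sin(-59.7°) sin(3.8°) + cos(-59.7°) cos(3.8°) cos(-52.50°) = -0.0572 + 0.3065 = 0.2493.
Top-of-atmosphere irradiance = S₀ cos θ_z = 1367 × 0.2493 = 340.79 W/m².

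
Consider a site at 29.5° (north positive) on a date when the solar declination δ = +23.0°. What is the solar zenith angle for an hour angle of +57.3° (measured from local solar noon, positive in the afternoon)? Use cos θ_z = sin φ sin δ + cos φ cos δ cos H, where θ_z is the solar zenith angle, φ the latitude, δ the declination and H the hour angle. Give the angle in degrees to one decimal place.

51.3°

cos θ_z = sin φ sin δ + cos φ cos δ cos H = (0.4924)(0.3907) + (0.8704)(0.9205)(0.5402) = 0.6252.
θ_z = arccos(0.6252) = 51.30°.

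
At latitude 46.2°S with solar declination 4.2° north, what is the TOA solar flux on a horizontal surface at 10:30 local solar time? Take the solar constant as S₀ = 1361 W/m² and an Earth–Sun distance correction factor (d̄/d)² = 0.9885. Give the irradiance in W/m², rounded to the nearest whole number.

Hour angle H = 15° × (10.5 − 12) = -22.50°.
cos θ_z = sin φ sin δ + cos φ cos δ cos H = (-0.7218)(0.0732) + (0.6921)(0.9973)(0.9239) = 0.5849.
Top-of-atmosphere irradiance = S₀ (d̄/d)² cos θ_z = 1361 × 0.9885 × 0.5849 = 786.89 W/m².

787 W/m²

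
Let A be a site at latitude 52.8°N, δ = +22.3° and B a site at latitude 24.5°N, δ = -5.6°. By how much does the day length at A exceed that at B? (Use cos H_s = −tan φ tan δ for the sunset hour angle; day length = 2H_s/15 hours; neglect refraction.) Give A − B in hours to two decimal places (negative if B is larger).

A: H_s = arccos(−tan 52.8° · tan 22.3°) = 122.71°, so 2H_s/15 = 16.3613 h.
B: H_s = arccos(−tan 24.5° · tan -5.6°) = 87.44°, so 2H_s/15 = 11.6587 h.
A − B = 16.3613 − 11.6587 = 4.7026 h.

+4.70 h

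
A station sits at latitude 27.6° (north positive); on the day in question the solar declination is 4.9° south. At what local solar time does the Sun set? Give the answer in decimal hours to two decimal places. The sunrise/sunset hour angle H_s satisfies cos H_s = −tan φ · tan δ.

cos H_s = −tan(27.6°) · tan(-4.9°) = 0.0448, so H_s = arccos(0.0448) = 87.43°.
Sunset is at 12 + H_s/15 = 12 + 5.829 = 17.829 h local solar time.

17.83 h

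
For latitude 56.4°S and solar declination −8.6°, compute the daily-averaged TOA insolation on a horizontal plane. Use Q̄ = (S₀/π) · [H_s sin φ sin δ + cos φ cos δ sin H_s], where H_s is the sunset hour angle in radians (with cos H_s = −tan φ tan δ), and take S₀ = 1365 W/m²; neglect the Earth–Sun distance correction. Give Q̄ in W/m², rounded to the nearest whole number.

329 W/m²

The sunset hour angle satisfies cos H_s = −tan φ tan δ = -0.2276, giving H_s = 103.16°. In radians, H_s = 1.8005.
H_s sin φ sin δ = 1.8005 × -0.8329 × -0.1495 = 0.2242.
cos φ cos δ sin H_s = 0.5534 × 0.9888 × 0.9737 = 0.5328.
Q̄ = (1365/π) × (0.2242 + 0.5328) = 434.49 × 0.7570 = 328.91 W/m².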